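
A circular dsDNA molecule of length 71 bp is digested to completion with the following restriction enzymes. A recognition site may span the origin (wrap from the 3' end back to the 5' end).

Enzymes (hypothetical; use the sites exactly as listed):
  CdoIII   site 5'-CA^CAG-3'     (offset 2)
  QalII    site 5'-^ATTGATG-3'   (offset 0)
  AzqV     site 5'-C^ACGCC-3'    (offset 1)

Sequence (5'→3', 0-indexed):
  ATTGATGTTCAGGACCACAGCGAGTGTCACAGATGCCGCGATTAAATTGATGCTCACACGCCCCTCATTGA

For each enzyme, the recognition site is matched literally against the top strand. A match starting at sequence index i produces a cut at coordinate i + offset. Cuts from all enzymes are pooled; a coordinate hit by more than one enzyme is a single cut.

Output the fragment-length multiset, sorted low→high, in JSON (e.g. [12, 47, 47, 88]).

[12,12,14,16,17]

Scan for sites:
  CdoIII CACAG/2: at [15, 27] ⇒ [17, 29]
  QalII ATTGATG/0: at [0, 45] ⇒ [0, 45]
  AzqV CACGCC/1: at [56] ⇒ [57]

All cut coordinates (distinct, sorted): [0, 17, 29, 45, 57]

Fragments:
  0→17: 17 bp
  17→29: 12 bp
  29→45: 16 bp
  45→57: 12 bp
  57→0 (wrap): 71-57+0 = 14 bp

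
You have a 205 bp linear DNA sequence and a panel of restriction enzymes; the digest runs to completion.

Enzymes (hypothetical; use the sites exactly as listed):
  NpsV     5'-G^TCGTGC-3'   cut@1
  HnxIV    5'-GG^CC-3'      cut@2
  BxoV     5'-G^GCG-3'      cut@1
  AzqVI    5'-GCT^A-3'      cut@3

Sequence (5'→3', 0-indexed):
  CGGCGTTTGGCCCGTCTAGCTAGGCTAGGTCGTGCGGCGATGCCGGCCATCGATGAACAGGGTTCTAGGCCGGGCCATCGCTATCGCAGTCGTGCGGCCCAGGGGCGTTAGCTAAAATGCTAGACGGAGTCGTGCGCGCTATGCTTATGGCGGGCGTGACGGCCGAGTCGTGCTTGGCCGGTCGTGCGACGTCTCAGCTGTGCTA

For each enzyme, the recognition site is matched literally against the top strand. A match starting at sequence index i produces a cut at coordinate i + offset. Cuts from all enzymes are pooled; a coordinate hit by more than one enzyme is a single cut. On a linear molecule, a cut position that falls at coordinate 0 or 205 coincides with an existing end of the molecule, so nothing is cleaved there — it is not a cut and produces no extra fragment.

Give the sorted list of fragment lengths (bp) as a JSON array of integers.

Site scan:
  NpsV (GTCGTGC, off=1): starts [28, 88, 128, 166, 180] → cuts [29, 89, 129, 167, 181]
  HnxIV (GGCC, off=2): starts [8, 44, 67, 72, 95, 160, 175] → cuts [10, 46, 69, 74, 97, 162, 177]
  BxoV (GGCG, off=1): starts [1, 35, 103, 148, 152] → cuts [2, 36, 104, 149, 153]
  AzqVI (GCTA, off=3): starts [18, 23, 79, 110, 118, 137, 201] → cuts [21, 26, 82, 113, 121, 140, 204]

Pooled cuts: [2, 10, 21, 26, 29, 36, 46, 69, 74, 82, 89, 97, 104, 113, 121, 129, 140, 149, 153, 162, 167, 177, 181, 204]

Fragment lengths:
  [0,2): 2 bp
  [2,10): 8 bp
  [10,21): 11 bp
  [21,26): 5 bp
  [26,29): 3 bp
  [29,36): 7 bp
  [36,46): 10 bp
  [46,69): 23 bp
  [69,74): 5 bp
  [74,82): 8 bp
  [82,89): 7 bp
  [89,97): 8 bp
  [97,104): 7 bp
  [104,113): 9 bp
  [113,121): 8 bp
  [121,129): 8 bp
  [129,140): 11 bp
  [140,149): 9 bp
  [149,153): 4 bp
  [153,162): 9 bp
  [162,167): 5 bp
  [167,177): 10 bp
  [177,181): 4 bp
  [181,204): 23 bp
  [204,205): 1 bp

[1,2,3,4,4,5,5,5,7,7,7,8,8,8,8,8,9,9,9,10,10,11,11,23,23]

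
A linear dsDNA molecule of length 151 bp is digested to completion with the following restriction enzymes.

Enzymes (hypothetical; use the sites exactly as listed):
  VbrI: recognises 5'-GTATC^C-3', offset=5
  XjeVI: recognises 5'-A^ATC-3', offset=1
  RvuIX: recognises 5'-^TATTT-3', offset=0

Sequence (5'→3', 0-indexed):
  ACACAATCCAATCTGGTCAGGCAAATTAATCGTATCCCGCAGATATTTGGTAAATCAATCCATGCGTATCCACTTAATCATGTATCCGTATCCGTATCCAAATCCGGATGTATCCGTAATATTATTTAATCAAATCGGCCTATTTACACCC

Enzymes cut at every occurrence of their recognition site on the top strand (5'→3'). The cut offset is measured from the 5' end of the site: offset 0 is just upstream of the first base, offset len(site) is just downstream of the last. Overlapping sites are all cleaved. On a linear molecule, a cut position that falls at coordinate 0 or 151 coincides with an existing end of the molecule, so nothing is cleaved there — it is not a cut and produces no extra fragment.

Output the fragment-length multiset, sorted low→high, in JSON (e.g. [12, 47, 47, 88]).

Site scan:
  VbrI GTATCC/5: at [31, 65, 81, 87, 93, 109] ⇒ [36, 70, 86, 92, 98, 114]
  XjeVI AATC/1: at [4, 9, 27, 52, 56, 75, 100, 127, 132] ⇒ [5, 10, 28, 53, 57, 76, 101, 128, 133]
  RvuIX TATTT/0: at [43, 122, 140] ⇒ [43, 122, 140]

All cut coordinates (distinct, sorted): [5, 10, 28, 36, 43, 53, 57, 70, 76, 86, 92, 98, 101, 114, 122, 128, 133, 140]

Fragments:
  [0,5): 5 bp
  [5,10): 5 bp
  [10,28): 18 bp
  [28,36): 8 bp
  [36,43): 7 bp
  [43,53): 10 bp
  [53,57): 4 bp
  [57,70): 13 bp
  [70,76): 6 bp
  [76,86): 10 bp
  [86,92): 6 bp
  [92,98): 6 bp
  [98,101): 3 bp
  [101,114): 13 bp
  [114,122): 8 bp
  [122,128): 6 bp
  [128,133): 5 bp
  [133,140): 7 bp
  [140,151): 11 bp

[3,4,5,5,5,6,6,6,6,7,7,8,8,10,10,11,13,13,18]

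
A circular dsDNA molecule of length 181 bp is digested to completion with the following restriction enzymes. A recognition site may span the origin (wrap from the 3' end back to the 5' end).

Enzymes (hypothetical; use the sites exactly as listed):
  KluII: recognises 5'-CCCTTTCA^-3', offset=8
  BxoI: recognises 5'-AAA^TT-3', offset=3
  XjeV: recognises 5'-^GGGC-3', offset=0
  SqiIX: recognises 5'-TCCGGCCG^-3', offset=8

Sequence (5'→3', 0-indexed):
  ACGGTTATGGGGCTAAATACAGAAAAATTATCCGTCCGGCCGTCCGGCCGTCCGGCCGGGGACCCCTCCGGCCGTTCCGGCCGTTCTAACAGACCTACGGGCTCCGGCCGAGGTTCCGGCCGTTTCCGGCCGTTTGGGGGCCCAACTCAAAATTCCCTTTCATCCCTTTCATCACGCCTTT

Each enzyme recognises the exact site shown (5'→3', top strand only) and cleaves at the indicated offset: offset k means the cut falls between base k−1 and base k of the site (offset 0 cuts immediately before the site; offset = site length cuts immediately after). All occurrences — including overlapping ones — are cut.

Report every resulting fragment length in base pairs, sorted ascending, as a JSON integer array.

[5,8,8,9,9,10,10,12,12,15,15,15,16,18,19]

Scan for sites:
  KluII (CCCTTTCA, off=8): starts [154, 163] → cuts [162, 171]
  BxoI (AAATT, off=3): starts [24, 149] → cuts [27, 152]
  XjeV (GGGC, off=0): starts [9, 98, 137] → cuts [9, 98, 137]
  SqiIX (TCCGGCCG, off=8): starts [34, 42, 50, 66, 75, 102, 114, 124] → cuts [42, 50, 58, 74, 83, 110, 122, 132]

Pooled cuts: [9, 27, 42, 50, 58, 74, 83, 98, 110, 122, 132, 137, 152, 162, 171]

Fragments:
  9→27: 18 bp
  27→42: 15 bp
  42→50: 8 bp
  50→58: 8 bp
  58→74: 16 bp
  74→83: 9 bp
  83→98: 15 bp
  98→110: 12 bp
  110→122: 12 bp
  122→132: 10 bp
  132→137: 5 bp
  137→152: 15 bp
  152→162: 10 bp
  162→171: 9 bp
  171→9 (wrap): 181-171+9 = 19 bp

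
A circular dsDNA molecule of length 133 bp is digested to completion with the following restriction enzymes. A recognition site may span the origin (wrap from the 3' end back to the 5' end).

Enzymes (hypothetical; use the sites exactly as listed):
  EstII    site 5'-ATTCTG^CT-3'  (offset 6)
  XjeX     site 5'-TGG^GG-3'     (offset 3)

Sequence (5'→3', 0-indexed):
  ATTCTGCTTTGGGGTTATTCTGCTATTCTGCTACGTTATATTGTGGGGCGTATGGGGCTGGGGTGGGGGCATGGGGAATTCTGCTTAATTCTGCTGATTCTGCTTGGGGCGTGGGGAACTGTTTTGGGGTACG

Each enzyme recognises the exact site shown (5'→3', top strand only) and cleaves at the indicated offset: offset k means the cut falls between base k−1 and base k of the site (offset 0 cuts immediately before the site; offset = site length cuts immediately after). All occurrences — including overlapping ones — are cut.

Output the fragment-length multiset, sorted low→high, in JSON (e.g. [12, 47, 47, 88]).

Site scan:
  EstII ATTCTGCT/6: at [0, 16, 24, 77, 87, 96] ⇒ [6, 22, 30, 83, 93, 102]
  XjeX TGGGG/3: at [9, 43, 52, 58, 63, 71, 104, 111, 124] ⇒ [12, 46, 55, 61, 66, 74, 107, 114, 127]

Pooled cuts: [6, 12, 22, 30, 46, 55, 61, 66, 74, 83, 93, 102, 107, 114, 127]

Fragment lengths:
  6→12: 6 bp
  12→22: 10 bp
  22→30: 8 bp
  30→46: 16 bp
  46→55: 9 bp
  55→61: 6 bp
  61→66: 5 bp
  66→74: 8 bp
  74→83: 9 bp
  83→93: 10 bp
  93→102: 9 bp
  102→107: 5 bp
  107→114: 7 bp
  114→127: 13 bp
  127→6 (wrap): 133-127+6 = 12 bp

[5,5,6,6,7,8,8,9,9,9,10,10,12,13,16]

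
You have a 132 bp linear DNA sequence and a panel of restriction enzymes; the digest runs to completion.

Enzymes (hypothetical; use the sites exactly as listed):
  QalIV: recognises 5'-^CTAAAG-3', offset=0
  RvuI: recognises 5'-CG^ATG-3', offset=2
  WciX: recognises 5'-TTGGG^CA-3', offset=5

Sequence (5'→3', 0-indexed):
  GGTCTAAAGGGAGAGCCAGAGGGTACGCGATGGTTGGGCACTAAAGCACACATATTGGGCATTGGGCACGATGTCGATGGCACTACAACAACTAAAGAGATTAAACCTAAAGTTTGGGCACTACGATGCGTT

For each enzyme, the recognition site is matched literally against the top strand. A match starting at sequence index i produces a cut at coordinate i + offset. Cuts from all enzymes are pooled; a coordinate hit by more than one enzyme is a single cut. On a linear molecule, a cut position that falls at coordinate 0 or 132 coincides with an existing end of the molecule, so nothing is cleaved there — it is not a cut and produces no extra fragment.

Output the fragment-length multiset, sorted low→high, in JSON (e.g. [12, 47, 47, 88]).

Per-enzyme occurrences:
  QalIV CTAAAG/0: at [3, 40, 91, 106] ⇒ [3, 40, 91, 106]
  RvuI CGATG/2: at [27, 68, 74, 123] ⇒ [29, 70, 76, 125]
  WciX TTGGGCA/5: at [33, 54, 61, 113] ⇒ [38, 59, 66, 118]

Pooled cuts: [3, 29, 38, 40, 59, 66, 70, 76, 91, 106, 118, 125]

Fragments:
  [0,3): 3 bp
  [3,29): 26 bp
  [29,38): 9 bp
  [38,40): 2 bp
  [40,59): 19 bp
  [59,66): 7 bp
  [66,70): 4 bp
  [70,76): 6 bp
  [76,91): 15 bp
  [91,106): 15 bp
  [106,118): 12 bp
  [118,125): 7 bp
  [125,132): 7 bp

[2,3,4,6,7,7,7,9,12,15,15,19,26]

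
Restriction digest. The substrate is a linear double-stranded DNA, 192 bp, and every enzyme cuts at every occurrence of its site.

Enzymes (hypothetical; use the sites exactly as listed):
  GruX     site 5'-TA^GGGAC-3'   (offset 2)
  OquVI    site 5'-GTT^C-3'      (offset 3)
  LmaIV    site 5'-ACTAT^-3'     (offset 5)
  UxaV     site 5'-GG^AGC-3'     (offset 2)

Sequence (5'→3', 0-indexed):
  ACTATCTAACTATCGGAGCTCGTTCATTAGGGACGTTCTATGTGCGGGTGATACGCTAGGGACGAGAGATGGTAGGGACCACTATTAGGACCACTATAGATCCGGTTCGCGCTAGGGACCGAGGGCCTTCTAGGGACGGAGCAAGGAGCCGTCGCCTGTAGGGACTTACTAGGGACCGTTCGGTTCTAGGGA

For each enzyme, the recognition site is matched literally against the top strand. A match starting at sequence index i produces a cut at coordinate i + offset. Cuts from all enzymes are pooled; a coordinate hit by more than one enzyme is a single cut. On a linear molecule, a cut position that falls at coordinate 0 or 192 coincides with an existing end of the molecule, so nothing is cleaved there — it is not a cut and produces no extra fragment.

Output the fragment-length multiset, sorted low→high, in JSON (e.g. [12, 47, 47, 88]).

Scan for sites:
  GruX TAGGGAC/2: at [27, 56, 72, 112, 130, 158, 169] ⇒ [29, 58, 74, 114, 132, 160, 171]
  OquVI GTTC/3: at [21, 34, 104, 177, 182] ⇒ [24, 37, 107, 180, 185]
  LmaIV ACTAT/5: at [0, 8, 80, 92] ⇒ [5, 13, 85, 97]
  UxaV GGAGC/2: at [14, 137, 144] ⇒ [16, 139, 146]

Pooled cuts: [5, 13, 16, 24, 29, 37, 58, 74, 85, 97, 107, 114, 132, 139, 146, 160, 171, 180, 185]

Fragment lengths:
  [0,5): 5 bp
  [5,13): 8 bp
  [13,16): 3 bp
  [16,24): 8 bp
  [24,29): 5 bp
  [29,37): 8 bp
  [37,58): 21 bp
  [58,74): 16 bp
  [74,85): 11 bp
  [85,97): 12 bp
  [97,107): 10 bp
  [107,114): 7 bp
  [114,132): 18 bp
  [132,139): 7 bp
  [139,146): 7 bp
  [146,160): 14 bp
  [160,171): 11 bp
  [171,180): 9 bp
  [180,185): 5 bp
  [185,192): 7 bp

[3,5,5,5,7,7,7,7,8,8,8,9,10,11,11,12,14,16,18,21]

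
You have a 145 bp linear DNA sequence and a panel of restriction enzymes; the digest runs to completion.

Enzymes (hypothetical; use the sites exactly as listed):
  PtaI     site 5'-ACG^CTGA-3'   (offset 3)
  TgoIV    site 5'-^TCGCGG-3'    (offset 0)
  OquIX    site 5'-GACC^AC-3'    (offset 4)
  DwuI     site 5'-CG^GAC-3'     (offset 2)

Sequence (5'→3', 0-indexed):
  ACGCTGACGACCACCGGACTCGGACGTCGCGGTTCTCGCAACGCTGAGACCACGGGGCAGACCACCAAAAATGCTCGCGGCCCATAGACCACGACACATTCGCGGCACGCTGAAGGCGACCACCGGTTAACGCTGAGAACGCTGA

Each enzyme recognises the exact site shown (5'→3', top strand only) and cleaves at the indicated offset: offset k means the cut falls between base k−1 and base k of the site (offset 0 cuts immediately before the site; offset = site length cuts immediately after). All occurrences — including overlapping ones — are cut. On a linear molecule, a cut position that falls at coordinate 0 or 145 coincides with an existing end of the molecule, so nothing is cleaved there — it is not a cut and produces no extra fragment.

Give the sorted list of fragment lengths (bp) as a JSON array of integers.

[3,4,4,4,6,8,9,9,9,10,11,11,12,12,16,17]

Scan for sites:
  PtaI ACGCTGA/3: at [0, 40, 106, 129, 138] ⇒ [3, 43, 109, 132, 141]
  TgoIV TCGCGG/0: at [26, 74, 99] ⇒ [26, 74, 99]
  OquIX GACCAC/4: at [8, 47, 59, 86, 117] ⇒ [12, 51, 63, 90, 121]
  DwuI CGGAC/2: at [14, 20] ⇒ [16, 22]

Pooled cuts: [3, 12, 16, 22, 26, 43, 51, 63, 74, 90, 99, 109, 121, 132, 141]

Fragments:
  [0,3): 3 bp
  [3,12): 9 bp
  [12,16): 4 bp
  [16,22): 6 bp
  [22,26): 4 bp
  [26,43): 17 bp
  [43,51): 8 bp
  [51,63): 12 bp
  [63,74): 11 bp
  [74,90): 16 bp
  [90,99): 9 bp
  [99,109): 10 bp
  [109,121): 12 bp
  [121,132): 11 bp
  [132,141): 9 bp
  [141,145): 4 bp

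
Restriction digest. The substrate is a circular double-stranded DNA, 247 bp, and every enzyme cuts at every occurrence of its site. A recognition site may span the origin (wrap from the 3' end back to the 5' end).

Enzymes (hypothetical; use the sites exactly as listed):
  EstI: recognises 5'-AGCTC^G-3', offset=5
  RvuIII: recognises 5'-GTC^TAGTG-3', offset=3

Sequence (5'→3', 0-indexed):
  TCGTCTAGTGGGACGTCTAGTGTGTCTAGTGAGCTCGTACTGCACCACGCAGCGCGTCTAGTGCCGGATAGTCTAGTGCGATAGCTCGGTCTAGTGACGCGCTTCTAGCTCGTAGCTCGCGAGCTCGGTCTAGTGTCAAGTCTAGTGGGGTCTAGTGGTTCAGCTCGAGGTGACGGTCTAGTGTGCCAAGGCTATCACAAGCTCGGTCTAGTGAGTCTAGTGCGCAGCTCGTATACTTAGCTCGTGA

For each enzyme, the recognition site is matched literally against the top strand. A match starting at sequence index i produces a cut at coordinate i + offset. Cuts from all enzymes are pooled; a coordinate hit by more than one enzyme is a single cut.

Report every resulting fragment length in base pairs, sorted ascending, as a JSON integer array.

[4,4,4,7,8,9,9,9,10,10,12,12,12,13,13,14,14,15,20,22,26]

Per-enzyme occurrences:
  EstI AGCTCG/5: at [31, 82, 106, 113, 121, 161, 199, 225, 238] ⇒ [36, 87, 111, 118, 126, 166, 204, 230, 243]
  RvuIII GTCTAGTG/3: at [2, 14, 23, 55, 70, 88, 127, 139, 149, 175, 205, 214] ⇒ [5, 17, 26, 58, 73, 91, 130, 142, 152, 178, 208, 217]

Pooled cuts: [5, 17, 26, 36, 58, 73, 87, 91, 111, 118, 126, 130, 142, 152, 166, 178, 204, 208, 217, 230, 243]

Fragments:
  5→17: 12 bp
  17→26: 9 bp
  26→36: 10 bp
  36→58: 22 bp
  58→73: 15 bp
  73→87: 14 bp
  87→91: 4 bp
  91→111: 20 bp
  111→118: 7 bp
  118→126: 8 bp
  126→130: 4 bp
  130→142: 12 bp
  142→152: 10 bp
  152→166: 14 bp
  166→178: 12 bp
  178→204: 26 bp
  204→208: 4 bp
  208→217: 9 bp
  217→230: 13 bp
  230→243: 13 bp
  243→5 (wrap): 247-243+5 = 9 bp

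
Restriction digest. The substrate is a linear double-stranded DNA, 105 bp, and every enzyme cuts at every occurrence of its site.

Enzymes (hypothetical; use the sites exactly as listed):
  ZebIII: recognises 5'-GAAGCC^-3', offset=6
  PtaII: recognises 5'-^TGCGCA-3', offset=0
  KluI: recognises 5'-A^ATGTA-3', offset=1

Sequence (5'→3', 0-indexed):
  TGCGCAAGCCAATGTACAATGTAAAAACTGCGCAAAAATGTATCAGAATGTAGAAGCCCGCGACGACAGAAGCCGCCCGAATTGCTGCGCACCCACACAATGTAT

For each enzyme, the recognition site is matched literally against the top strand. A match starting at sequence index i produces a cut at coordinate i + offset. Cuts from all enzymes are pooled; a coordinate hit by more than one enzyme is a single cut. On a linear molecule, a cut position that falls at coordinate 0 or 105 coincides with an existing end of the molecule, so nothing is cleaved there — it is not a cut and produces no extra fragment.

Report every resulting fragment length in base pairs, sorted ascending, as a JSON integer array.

[6,7,9,10,10,11,11,11,14,16]

Site scan:
  ZebIII (GAAGCC, off=6): starts [52, 68] → cuts [58, 74]
  PtaII (TGCGCA, off=0): starts [0, 28, 85] → cuts [28, 85] (position 0 is a terminus of the linear molecule — no cut)
  KluI (AATGTA, off=1): starts [10, 17, 36, 46, 98] → cuts [11, 18, 37, 47, 99]

Pooled cuts: [11, 18, 28, 37, 47, 58, 74, 85, 99]

Fragments:
  [0,11): 11 bp
  [11,18): 7 bp
  [18,28): 10 bp
  [28,37): 9 bp
  [37,47): 10 bp
  [47,58): 11 bp
  [58,74): 16 bp
  [74,85): 11 bp
  [85,99): 14 bp
  [99,105): 6 bp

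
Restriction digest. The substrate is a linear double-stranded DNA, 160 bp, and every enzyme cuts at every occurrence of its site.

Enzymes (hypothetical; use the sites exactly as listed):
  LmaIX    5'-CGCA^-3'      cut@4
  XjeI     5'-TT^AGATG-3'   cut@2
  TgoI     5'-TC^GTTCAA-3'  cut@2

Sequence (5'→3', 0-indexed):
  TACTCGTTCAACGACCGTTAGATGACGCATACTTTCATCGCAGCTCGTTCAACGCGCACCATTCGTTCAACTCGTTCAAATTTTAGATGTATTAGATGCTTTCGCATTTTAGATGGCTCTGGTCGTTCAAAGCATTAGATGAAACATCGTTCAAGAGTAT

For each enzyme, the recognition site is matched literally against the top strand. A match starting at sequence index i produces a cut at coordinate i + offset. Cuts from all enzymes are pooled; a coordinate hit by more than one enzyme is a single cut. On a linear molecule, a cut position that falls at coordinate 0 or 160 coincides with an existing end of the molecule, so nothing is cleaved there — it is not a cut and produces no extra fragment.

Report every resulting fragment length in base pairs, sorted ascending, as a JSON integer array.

[4,4,5,6,9,9,10,11,12,12,12,12,13,13,14,14]

Per-enzyme occurrences:
  LmaIX (CGCA, off=4): starts [25, 38, 54, 102] → cuts [29, 42, 58, 106]
  XjeI (TTAGATG, off=2): starts [17, 82, 91, 108, 134] → cuts [19, 84, 93, 110, 136]
  TgoI (TCGTTCAA, off=2): starts [3, 44, 62, 71, 122, 146] → cuts [5, 46, 64, 73, 124, 148]

Pooled cuts: [5, 19, 29, 42, 46, 58, 64, 73, 84, 93, 106, 110, 124, 136, 148]

Fragment lengths:
  [0,5): 5 bp
  [5,19): 14 bp
  [19,29): 10 bp
  [29,42): 13 bp
  [42,46): 4 bp
  [46,58): 12 bp
  [58,64): 6 bp
  [64,73): 9 bp
  [73,84): 11 bp
  [84,93): 9 bp
  [93,106): 13 bp
  [106,110): 4 bp
  [110,124): 14 bp
  [124,136): 12 bp
  [136,148): 12 bp
  [148,160): 12 bp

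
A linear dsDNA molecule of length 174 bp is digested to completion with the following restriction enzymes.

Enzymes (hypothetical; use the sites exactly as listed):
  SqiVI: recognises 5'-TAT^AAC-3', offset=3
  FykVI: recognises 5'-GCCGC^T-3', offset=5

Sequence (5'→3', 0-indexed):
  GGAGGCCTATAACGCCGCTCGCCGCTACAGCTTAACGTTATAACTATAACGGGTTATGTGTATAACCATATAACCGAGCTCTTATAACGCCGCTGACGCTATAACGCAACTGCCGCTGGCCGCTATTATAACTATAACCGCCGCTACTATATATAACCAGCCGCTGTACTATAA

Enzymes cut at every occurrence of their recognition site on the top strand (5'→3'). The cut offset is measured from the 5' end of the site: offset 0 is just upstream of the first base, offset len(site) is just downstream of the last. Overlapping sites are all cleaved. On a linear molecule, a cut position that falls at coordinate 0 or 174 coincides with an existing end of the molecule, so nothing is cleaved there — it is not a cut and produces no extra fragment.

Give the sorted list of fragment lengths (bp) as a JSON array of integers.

[6,6,6,7,7,8,8,8,9,9,10,10,10,10,14,14,16,16]

Per-enzyme occurrences:
  SqiVI TATAAC/3: at [7, 38, 44, 60, 68, 82, 99, 126, 132, 151] ⇒ [10, 41, 47, 63, 71, 85, 102, 129, 135, 154]
  FykVI GCCGCT/5: at [13, 20, 88, 111, 118, 139, 159] ⇒ [18, 25, 93, 116, 123, 144, 164]

All cut coordinates (distinct, sorted): [10, 18, 25, 41, 47, 63, 71, 85, 93, 102, 116, 123, 129, 135, 144, 154, 164]

Fragment lengths:
  [0,10): 10 bp
  [10,18): 8 bp
  [18,25): 7 bp
  [25,41): 16 bp
  [41,47): 6 bp
  [47,63): 16 bp
  [63,71): 8 bp
  [71,85): 14 bp
  [85,93): 8 bp
  [93,102): 9 bp
  [102,116): 14 bp
  [116,123): 7 bp
  [123,129): 6 bp
  [129,135): 6 bp
  [135,144): 9 bp
  [144,154): 10 bp
  [154,164): 10 bp
  [164,174): 10 bp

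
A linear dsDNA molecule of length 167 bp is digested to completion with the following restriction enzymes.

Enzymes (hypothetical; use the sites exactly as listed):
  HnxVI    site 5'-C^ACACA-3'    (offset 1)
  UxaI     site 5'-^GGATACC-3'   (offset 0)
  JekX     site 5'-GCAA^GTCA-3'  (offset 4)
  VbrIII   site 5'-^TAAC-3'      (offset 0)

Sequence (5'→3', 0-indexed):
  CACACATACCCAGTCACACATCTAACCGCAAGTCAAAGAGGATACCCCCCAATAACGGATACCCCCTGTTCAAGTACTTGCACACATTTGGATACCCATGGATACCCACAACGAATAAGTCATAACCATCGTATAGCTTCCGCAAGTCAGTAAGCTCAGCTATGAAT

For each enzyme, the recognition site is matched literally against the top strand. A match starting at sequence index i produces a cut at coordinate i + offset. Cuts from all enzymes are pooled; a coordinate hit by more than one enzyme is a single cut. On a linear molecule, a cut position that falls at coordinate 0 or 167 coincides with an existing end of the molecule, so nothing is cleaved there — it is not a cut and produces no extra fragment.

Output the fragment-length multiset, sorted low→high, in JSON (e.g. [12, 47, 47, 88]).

Site scan:
  HnxVI (CACACA, off=1): starts [0, 14, 80] → cuts [1, 15, 81]
  UxaI (GGATACC, off=0): starts [39, 56, 89, 99] → cuts [39, 56, 89, 99]
  JekX (GCAAGTCA, off=4): starts [27, 141] → cuts [31, 145]
  VbrIII (TAAC, off=0): starts [22, 52, 122] → cuts [22, 52, 122]

Pooled cuts: [1, 15, 22, 31, 39, 52, 56, 81, 89, 99, 122, 145]

Fragments:
  [0,1): 1 bp
  [1,15): 14 bp
  [15,22): 7 bp
  [22,31): 9 bp
  [31,39): 8 bp
  [39,52): 13 bp
  [52,56): 4 bp
  [56,81): 25 bp
  [81,89): 8 bp
  [89,99): 10 bp
  [99,122): 23 bp
  [122,145): 23 bp
  [145,167): 22 bp

[1,4,7,8,8,9,10,13,14,22,23,23,25]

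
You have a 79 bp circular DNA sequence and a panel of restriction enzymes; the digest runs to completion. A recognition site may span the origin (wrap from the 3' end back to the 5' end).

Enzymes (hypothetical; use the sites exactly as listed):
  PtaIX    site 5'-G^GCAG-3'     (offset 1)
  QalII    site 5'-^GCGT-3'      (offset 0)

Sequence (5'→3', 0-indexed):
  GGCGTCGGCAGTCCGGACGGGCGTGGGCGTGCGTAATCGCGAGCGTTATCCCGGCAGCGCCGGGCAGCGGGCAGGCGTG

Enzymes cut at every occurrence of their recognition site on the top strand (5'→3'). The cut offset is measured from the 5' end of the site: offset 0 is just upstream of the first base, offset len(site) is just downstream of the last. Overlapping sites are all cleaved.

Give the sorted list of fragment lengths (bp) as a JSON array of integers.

Scan for sites:
  PtaIX (GGCAG, off=1): starts [6, 52, 62, 69] → cuts [7, 53, 63, 70]
  QalII (GCGT, off=0): starts [1, 20, 26, 30, 42, 74] → cuts [1, 20, 26, 30, 42, 74]

All cut coordinates (distinct, sorted): [1, 7, 20, 26, 30, 42, 53, 63, 70, 74]

Fragment lengths:
  1→7: 6 bp
  7→20: 13 bp
  20→26: 6 bp
  26→30: 4 bp
  30→42: 12 bp
  42→53: 11 bp
  53→63: 10 bp
  63→70: 7 bp
  70→74: 4 bp
  74→1 (wrap): 79-74+1 = 6 bp

[4,4,6,6,6,7,10,11,12,13]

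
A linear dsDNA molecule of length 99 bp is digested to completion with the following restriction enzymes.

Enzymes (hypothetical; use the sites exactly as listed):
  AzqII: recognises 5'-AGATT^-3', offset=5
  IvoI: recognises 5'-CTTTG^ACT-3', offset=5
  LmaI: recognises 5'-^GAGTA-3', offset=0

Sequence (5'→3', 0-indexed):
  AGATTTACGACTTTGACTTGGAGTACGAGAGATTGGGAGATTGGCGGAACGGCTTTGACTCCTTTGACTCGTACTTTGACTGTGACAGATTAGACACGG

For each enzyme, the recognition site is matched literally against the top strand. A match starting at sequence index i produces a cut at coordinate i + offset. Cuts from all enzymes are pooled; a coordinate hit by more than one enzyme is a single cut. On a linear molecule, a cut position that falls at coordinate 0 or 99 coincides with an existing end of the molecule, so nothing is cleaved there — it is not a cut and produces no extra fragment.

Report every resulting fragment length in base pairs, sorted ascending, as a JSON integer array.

Per-enzyme occurrences:
  AzqII (AGATT, off=5): starts [0, 29, 37, 86] → cuts [5, 34, 42, 91]
  IvoI (CTTTGACT, off=5): starts [10, 52, 61, 73] → cuts [15, 57, 66, 78]
  LmaI (GAGTA, off=0): starts [20] → cuts [20]

All cut coordinates (distinct, sorted): [5, 15, 20, 34, 42, 57, 66, 78, 91]

Fragment lengths:
  [0,5): 5 bp
  [5,15): 10 bp
  [15,20): 5 bp
  [20,34): 14 bp
  [34,42): 8 bp
  [42,57): 15 bp
  [57,66): 9 bp
  [66,78): 12 bp
  [78,91): 13 bp
  [91,99): 8 bp

[5,5,8,8,9,10,12,13,14,15]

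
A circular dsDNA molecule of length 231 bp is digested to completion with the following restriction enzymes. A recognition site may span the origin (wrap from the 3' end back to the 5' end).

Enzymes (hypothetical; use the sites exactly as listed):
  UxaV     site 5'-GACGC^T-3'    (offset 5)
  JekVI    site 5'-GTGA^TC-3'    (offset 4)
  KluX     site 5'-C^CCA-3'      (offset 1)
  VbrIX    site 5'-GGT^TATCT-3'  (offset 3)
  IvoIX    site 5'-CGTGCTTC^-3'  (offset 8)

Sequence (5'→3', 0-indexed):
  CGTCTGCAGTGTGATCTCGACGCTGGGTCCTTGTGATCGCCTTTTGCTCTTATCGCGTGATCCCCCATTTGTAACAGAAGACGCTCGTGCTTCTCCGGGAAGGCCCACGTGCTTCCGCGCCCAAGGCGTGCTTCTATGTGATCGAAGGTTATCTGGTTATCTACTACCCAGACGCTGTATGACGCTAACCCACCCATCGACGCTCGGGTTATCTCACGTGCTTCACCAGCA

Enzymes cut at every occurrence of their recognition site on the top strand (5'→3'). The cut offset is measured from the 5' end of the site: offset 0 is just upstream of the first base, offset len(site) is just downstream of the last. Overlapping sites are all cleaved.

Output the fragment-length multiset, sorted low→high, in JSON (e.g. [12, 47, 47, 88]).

[4,4,4,5,6,7,8,8,8,9,9,10,10,10,11,11,13,14,15,20,21,24]

Scan for sites:
  UxaV GACGCT/5: at [18, 79, 170, 180, 198] ⇒ [23, 84, 175, 185, 203]
  JekVI GTGATC/4: at [10, 32, 56, 137] ⇒ [14, 36, 60, 141]
  KluX CCCA/1: at [63, 103, 119, 166, 188, 192] ⇒ [64, 104, 120, 167, 189, 193]
  VbrIX GGTTATCT/3: at [146, 154, 206] ⇒ [149, 157, 209]
  IvoIX CGTGCTTC/8: at [85, 107, 126, 216] ⇒ [93, 115, 134, 224]

Pooled cuts: [14, 23, 36, 60, 64, 84, 93, 104, 115, 120, 134, 141, 149, 157, 167, 175, 185, 189, 193, 203, 209, 224]

Fragments:
  14→23: 9 bp
  23→36: 13 bp
  36→60: 24 bp
  60→64: 4 bp
  64→84: 20 bp
  84→93: 9 bp
  93→104: 11 bp
  104→115: 11 bp
  115→120: 5 bp
  120→134: 14 bp
  134→141: 7 bp
  141→149: 8 bp
  149→157: 8 bp
  157→167: 10 bp
  167→175: 8 bp
  175→185: 10 bp
  185→189: 4 bp
  189→193: 4 bp
  193→203: 10 bp
  203→209: 6 bp
  209→224: 15 bp
  224→14 (wrap): 231-224+14 = 21 bp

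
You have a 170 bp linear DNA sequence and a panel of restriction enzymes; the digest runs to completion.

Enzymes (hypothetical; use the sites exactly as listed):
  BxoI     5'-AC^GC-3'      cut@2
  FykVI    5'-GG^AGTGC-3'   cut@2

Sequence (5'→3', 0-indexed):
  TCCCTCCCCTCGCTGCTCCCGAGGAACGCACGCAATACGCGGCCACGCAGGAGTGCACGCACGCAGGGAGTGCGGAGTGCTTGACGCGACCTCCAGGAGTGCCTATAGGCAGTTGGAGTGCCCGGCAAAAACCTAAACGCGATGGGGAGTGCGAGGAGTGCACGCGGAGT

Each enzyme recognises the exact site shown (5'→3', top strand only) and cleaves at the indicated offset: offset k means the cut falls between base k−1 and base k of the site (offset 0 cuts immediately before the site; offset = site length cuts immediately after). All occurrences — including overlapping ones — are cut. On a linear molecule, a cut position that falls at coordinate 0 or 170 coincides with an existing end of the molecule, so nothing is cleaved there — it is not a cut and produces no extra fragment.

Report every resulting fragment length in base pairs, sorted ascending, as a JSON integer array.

[4,4,5,6,7,7,7,7,7,8,9,9,10,12,19,22,27]

Per-enzyme occurrences:
  BxoI ACGC/2: at [25, 29, 36, 44, 56, 60, 83, 136, 161] ⇒ [27, 31, 38, 46, 58, 62, 85, 138, 163]
  FykVI GGAGTGC/2: at [49, 66, 73, 95, 114, 145, 154] ⇒ [51, 68, 75, 97, 116, 147, 156]

All cut coordinates (distinct, sorted): [27, 31, 38, 46, 51, 58, 62, 68, 75, 85, 97, 116, 138, 147, 156, 163]

Fragment lengths:
  [0,27): 27 bp
  [27,31): 4 bp
  [31,38): 7 bp
  [38,46): 8 bp
  [46,51): 5 bp
  [51,58): 7 bp
  [58,62): 4 bp
  [62,68): 6 bp
  [68,75): 7 bp
  [75,85): 10 bp
  [85,97): 12 bp
  [97,116): 19 bp
  [116,138): 22 bp
  [138,147): 9 bp
  [147,156): 9 bp
  [156,163): 7 bp
  [163,170): 7 bp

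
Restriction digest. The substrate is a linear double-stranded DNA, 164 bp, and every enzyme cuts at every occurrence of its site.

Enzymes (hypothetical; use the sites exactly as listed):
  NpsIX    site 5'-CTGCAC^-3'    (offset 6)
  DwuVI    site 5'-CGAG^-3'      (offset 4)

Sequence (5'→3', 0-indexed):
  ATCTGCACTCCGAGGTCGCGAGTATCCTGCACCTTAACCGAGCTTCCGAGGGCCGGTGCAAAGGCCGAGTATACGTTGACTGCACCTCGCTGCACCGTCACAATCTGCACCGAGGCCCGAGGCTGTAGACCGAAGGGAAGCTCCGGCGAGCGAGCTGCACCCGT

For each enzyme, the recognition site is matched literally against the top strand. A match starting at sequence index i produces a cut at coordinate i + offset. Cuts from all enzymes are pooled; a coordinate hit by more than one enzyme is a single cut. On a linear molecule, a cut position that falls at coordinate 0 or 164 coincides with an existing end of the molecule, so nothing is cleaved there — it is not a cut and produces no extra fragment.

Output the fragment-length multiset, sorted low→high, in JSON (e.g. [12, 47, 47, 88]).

[4,4,4,6,6,7,8,8,8,10,10,10,15,16,19,29]

Scan for sites:
  NpsIX CTGCAC/6: at [2, 26, 79, 89, 104, 154] ⇒ [8, 32, 85, 95, 110, 160]
  DwuVI CGAG/4: at [10, 18, 38, 46, 65, 110, 117, 146, 150] ⇒ [14, 22, 42, 50, 69, 114, 121, 150, 154]

Pooled cuts: [8, 14, 22, 32, 42, 50, 69, 85, 95, 110, 114, 121, 150, 154, 160]

Fragment lengths:
  [0,8): 8 bp
  [8,14): 6 bp
  [14,22): 8 bp
  [22,32): 10 bp
  [32,42): 10 bp
  [42,50): 8 bp
  [50,69): 19 bp
  [69,85): 16 bp
  [85,95): 10 bp
  [95,110): 15 bp
  [110,114): 4 bp
  [114,121): 7 bp
  [121,150): 29 bp
  [150,154): 4 bp
  [154,160): 6 bp
  [160,164): 4 bp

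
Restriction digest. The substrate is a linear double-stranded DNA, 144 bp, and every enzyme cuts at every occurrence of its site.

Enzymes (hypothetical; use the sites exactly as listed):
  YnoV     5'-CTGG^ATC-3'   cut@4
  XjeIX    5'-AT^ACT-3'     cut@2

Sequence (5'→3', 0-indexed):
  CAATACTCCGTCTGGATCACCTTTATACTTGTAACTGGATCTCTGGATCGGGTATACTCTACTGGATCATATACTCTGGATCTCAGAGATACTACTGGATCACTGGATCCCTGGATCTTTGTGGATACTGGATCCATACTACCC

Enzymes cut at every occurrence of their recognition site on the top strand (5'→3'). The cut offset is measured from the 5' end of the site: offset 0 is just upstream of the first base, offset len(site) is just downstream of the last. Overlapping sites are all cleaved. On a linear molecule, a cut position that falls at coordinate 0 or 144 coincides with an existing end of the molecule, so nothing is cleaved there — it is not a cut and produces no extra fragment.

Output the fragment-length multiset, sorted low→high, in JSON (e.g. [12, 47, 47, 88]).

[4,5,6,7,7,7,8,8,8,8,9,10,11,11,11,12,12]

Site scan:
  YnoV CTGGATC/4: at [11, 34, 42, 61, 75, 94, 102, 110, 127] ⇒ [15, 38, 46, 65, 79, 98, 106, 114, 131]
  XjeIX ATACT/2: at [2, 24, 53, 70, 88, 124, 135] ⇒ [4, 26, 55, 72, 90, 126, 137]

Pooled cuts: [4, 15, 26, 38, 46, 55, 65, 72, 79, 90, 98, 106, 114, 126, 131, 137]

Fragments:
  [0,4): 4 bp
  [4,15): 11 bp
  [15,26): 11 bp
  [26,38): 12 bp
  [38,46): 8 bp
  [46,55): 9 bp
  [55,65): 10 bp
  [65,72): 7 bp
  [72,79): 7 bp
  [79,90): 11 bp
  [90,98): 8 bp
  [98,106): 8 bp
  [106,114): 8 bp
  [114,126): 12 bp
  [126,131): 5 bp
  [131,137): 6 bp
  [137,144): 7 bp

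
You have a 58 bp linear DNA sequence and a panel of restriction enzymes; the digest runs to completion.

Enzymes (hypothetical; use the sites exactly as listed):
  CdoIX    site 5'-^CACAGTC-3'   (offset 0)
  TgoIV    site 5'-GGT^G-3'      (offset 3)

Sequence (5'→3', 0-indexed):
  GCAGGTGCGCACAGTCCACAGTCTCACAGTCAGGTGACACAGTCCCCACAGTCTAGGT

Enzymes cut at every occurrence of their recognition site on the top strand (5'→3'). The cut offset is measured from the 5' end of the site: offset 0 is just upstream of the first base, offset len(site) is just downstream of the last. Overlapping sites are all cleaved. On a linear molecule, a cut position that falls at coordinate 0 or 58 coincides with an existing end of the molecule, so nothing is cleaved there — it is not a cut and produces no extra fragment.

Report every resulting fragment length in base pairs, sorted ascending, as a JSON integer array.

[2,3,6,7,8,9,11,12]

Per-enzyme occurrences:
  CdoIX (CACAGTC, off=0): starts [9, 16, 24, 37, 46] → cuts [9, 16, 24, 37, 46]
  TgoIV (GGTG, off=3): starts [3, 32] → cuts [6, 35]

All cut coordinates (distinct, sorted): [6, 9, 16, 24, 35, 37, 46]

Fragments:
  [0,6): 6 bp
  [6,9): 3 bp
  [9,16): 7 bp
  [16,24): 8 bp
  [24,35): 11 bp
  [35,37): 2 bp
  [37,46): 9 bp
  [46,58): 12 bp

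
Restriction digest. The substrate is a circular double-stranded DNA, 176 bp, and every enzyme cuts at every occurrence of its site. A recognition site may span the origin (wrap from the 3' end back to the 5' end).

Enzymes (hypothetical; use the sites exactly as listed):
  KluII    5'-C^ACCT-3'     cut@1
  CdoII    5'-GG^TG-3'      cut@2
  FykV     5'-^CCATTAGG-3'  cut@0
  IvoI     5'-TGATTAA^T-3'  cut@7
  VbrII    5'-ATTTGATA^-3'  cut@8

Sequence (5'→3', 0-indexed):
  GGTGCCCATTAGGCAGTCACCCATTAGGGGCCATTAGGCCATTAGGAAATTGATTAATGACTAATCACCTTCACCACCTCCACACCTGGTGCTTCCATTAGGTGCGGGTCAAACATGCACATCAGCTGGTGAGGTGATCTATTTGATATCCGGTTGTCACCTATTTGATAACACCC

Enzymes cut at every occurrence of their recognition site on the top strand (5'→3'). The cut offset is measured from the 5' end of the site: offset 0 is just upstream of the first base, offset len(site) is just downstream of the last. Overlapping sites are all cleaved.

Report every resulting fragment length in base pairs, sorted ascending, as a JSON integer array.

Per-enzyme occurrences:
  KluII CACCT/1: at [65, 74, 82, 157] ⇒ [66, 75, 83, 158]
  CdoII GGTG/2: at [0, 87, 100, 127, 132] ⇒ [2, 89, 102, 129, 134]
  FykV CCATTAGG/0: at [5, 20, 30, 38, 94] ⇒ [5, 20, 30, 38, 94]
  IvoI TGATTAAT/7: at [50] ⇒ [57]
  VbrII ATTTGATA/8: at [140, 162] ⇒ [148, 170]

All cut coordinates (distinct, sorted): [2, 5, 20, 30, 38, 57, 66, 75, 83, 89, 94, 102, 129, 134, 148, 158, 170]

Fragment lengths:
  2→5: 3 bp
  5→20: 15 bp
  20→30: 10 bp
  30→38: 8 bp
  38→57: 19 bp
  57→66: 9 bp
  66→75: 9 bp
  75→83: 8 bp
  83→89: 6 bp
  89→94: 5 bp
  94→102: 8 bp
  102→129: 27 bp
  129→134: 5 bp
  134→148: 14 bp
  148→158: 10 bp
  158→170: 12 bp
  170→2 (wrap): 176-170+2 = 8 bp

[3,5,5,6,8,8,8,8,9,9,10,10,12,14,15,19,27]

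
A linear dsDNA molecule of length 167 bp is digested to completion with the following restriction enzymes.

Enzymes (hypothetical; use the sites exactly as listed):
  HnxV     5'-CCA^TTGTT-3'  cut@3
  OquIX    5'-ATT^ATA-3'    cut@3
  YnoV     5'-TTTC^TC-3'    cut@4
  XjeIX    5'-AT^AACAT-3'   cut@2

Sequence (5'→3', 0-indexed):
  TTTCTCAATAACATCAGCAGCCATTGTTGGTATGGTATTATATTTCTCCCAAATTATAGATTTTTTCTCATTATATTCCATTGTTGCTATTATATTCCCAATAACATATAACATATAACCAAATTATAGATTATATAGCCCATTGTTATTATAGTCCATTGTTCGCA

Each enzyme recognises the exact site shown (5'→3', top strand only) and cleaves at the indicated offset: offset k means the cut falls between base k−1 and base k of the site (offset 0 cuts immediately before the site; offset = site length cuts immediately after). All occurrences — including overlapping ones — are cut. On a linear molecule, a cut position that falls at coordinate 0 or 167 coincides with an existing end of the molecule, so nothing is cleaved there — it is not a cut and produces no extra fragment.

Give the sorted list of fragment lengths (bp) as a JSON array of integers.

[4,5,5,7,7,7,8,8,8,9,9,10,11,11,12,14,16,16]

Site scan:
  HnxV (CCATTGTT, off=3): starts [20, 77, 139, 155] → cuts [23, 80, 142, 158]
  OquIX (ATTATA, off=3): starts [36, 52, 69, 88, 122, 129, 147] → cuts [39, 55, 72, 91, 125, 132, 150]
  YnoV (TTTCTC, off=4): starts [0, 42, 63] → cuts [4, 46, 67]
  XjeIX (ATAACAT, off=2): starts [7, 100, 107] → cuts [9, 102, 109]

All cut coordinates (distinct, sorted): [4, 9, 23, 39, 46, 55, 67, 72, 80, 91, 102, 109, 125, 132, 142, 150, 158]

Fragments:
  [0,4): 4 bp
  [4,9): 5 bp
  [9,23): 14 bp
  [23,39): 16 bp
  [39,46): 7 bp
  [46,55): 9 bp
  [55,67): 12 bp
  [67,72): 5 bp
  [72,80): 8 bp
  [80,91): 11 bp
  [91,102): 11 bp
  [102,109): 7 bp
  [109,125): 16 bp
  [125,132): 7 bp
  [132,142): 10 bp
  [142,150): 8 bp
  [150,158): 8 bp
  [158,167): 9 bp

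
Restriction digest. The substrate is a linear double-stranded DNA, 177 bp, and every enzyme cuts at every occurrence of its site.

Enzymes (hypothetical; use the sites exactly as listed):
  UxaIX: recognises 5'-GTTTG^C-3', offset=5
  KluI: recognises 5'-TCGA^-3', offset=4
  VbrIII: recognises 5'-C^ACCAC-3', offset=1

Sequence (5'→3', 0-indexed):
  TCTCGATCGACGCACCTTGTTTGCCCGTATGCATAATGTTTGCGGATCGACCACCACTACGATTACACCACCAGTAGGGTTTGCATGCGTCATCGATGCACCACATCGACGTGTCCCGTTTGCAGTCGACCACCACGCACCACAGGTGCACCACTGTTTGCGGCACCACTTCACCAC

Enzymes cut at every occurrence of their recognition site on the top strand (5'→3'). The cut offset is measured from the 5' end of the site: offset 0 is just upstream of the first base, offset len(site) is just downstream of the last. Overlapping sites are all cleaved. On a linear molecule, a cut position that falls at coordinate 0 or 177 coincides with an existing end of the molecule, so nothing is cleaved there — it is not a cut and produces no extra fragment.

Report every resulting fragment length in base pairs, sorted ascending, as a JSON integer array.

Per-enzyme occurrences:
  UxaIX GTTTGC/5: at [18, 37, 78, 117, 155] ⇒ [23, 42, 83, 122, 160]
  KluI TCGA/4: at [2, 6, 46, 92, 105, 125] ⇒ [6, 10, 50, 96, 109, 129]
  VbrIII CACCAC/1: at [51, 65, 98, 130, 137, 148, 163, 171] ⇒ [52, 66, 99, 131, 138, 149, 164, 172]

Pooled cuts: [6, 10, 23, 42, 50, 52, 66, 83, 96, 99, 109, 122, 129, 131, 138, 149, 160, 164, 172]

Fragments:
  [0,6): 6 bp
  [6,10): 4 bp
  [10,23): 13 bp
  [23,42): 19 bp
  [42,50): 8 bp
  [50,52): 2 bp
  [52,66): 14 bp
  [66,83): 17 bp
  [83,96): 13 bp
  [96,99): 3 bp
  [99,109): 10 bp
  [109,122): 13 bp
  [122,129): 7 bp
  [129,131): 2 bp
  [131,138): 7 bp
  [138,149): 11 bp
  [149,160): 11 bp
  [160,164): 4 bp
  [164,172): 8 bp
  [172,177): 5 bp

[2,2,3,4,4,5,6,7,7,8,8,10,11,11,13,13,13,14,17,19]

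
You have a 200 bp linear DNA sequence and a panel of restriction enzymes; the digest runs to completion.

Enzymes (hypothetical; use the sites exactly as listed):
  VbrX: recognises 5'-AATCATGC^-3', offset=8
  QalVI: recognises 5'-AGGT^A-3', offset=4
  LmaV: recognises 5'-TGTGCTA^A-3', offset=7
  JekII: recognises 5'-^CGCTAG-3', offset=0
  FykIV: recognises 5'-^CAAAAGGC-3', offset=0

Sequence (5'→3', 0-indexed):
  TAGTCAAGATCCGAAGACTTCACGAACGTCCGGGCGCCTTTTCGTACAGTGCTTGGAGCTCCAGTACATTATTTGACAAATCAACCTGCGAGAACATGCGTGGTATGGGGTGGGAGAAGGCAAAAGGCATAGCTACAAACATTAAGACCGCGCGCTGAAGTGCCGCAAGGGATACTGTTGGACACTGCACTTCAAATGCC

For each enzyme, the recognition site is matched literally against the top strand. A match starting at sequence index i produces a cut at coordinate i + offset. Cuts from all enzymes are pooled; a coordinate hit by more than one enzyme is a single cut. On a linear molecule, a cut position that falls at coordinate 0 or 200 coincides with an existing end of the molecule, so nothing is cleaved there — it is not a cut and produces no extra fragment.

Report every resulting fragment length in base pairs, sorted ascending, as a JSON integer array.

[80,120]

Site scan:
  VbrX (AATCATGC, off=8): no sites
  QalVI (AGGTA, off=4): no sites
  LmaV (TGTGCTAA, off=7): no sites
  JekII (CGCTAG, off=0): no sites
  FykIV CAAAAGGC/0: at [120] ⇒ [120]

Pooled cuts: [120]

Fragment lengths:
  [0,120): 120 bp
  [120,200): 80 bp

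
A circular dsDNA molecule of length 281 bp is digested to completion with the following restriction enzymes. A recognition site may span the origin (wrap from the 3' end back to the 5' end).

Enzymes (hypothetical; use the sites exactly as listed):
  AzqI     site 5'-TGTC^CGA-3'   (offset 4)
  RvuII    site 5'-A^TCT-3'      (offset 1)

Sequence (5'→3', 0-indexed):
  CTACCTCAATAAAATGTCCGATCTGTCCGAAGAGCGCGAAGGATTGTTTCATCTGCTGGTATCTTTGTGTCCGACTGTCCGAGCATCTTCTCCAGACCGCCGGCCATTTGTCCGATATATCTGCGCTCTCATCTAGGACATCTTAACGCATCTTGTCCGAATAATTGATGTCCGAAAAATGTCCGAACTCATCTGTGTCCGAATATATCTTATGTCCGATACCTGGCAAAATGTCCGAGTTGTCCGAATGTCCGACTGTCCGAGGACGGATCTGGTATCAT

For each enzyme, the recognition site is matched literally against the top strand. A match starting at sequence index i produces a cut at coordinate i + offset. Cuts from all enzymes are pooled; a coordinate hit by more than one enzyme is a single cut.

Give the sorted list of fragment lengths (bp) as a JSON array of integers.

[3,6,6,7,7,8,8,8,8,8,8,9,9,9,10,10,10,10,10,11,12,15,19,19,24,27]

Per-enzyme occurrences:
  AzqI TGTCCGA/4: at [14, 23, 67, 75, 108, 153, 168, 179, 195, 212, 231, 240, 248, 256] ⇒ [18, 27, 71, 79, 112, 157, 172, 183, 199, 216, 235, 244, 252, 260]
  RvuII ATCT/1: at [20, 50, 60, 84, 118, 130, 139, 149, 190, 206, 269, 279] ⇒ [21, 51, 61, 85, 119, 131, 140, 150, 191, 207, 270, 280]

Pooled cuts: [18, 21, 27, 51, 61, 71, 79, 85, 112, 119, 131, 140, 150, 157, 172, 183, 191, 199, 207, 216, 235, 244, 252, 260, 270, 280]

Fragment lengths:
  18→21: 3 bp
  21→27: 6 bp
  27→51: 24 bp
  51→61: 10 bp
  61→71: 10 bp
  71→79: 8 bp
  79→85: 6 bp
  85→112: 27 bp
  112→119: 7 bp
  119→131: 12 bp
  131→140: 9 bp
  140→150: 10 bp
  150→157: 7 bp
  157→172: 15 bp
  172→183: 11 bp
  183→191: 8 bp
  191→199: 8 bp
  199→207: 8 bp
  207→216: 9 bp
  216→235: 19 bp
  235→244: 9 bp
  244→252: 8 bp
  252→260: 8 bp
  260→270: 10 bp
  270→280: 10 bp
  280→18 (wrap): 281-280+18 = 19 bp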